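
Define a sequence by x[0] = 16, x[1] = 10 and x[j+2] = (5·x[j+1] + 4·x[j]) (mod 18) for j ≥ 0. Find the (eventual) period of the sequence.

24

x[0] = 16,  x[1] = 10,  x[2] = 6,  x[3] = 16,  x[4] = 14,  x[5] = 8,  x[6] = 6,  x[7] = 8,  x[8] = 10,  x[9] = 10,  x[10] = 0,  x[11] = 4,  x[12] = 2,  x[13] = 8,  x[14] = 12,  x[15] = 2,  x[16] = 4,  x[17] = 10,  x[18] = 12,  x[19] = 10,  x[20] = 8,  x[21] = 8,  x[22] = 0,  x[23] = 14,  x[24] = 16,  x[25] = 10.
Since (x[24], x[25]) = (x[0], x[1]) = (16, 10) (two consecutive terms determine the rest), the sequence is periodic with period 24.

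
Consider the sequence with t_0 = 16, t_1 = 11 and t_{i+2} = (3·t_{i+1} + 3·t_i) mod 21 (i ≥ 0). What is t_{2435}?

18

Listing terms: t_0 = 16; t_1 = 11; t_2 = 18; t_3 = 3; t_4 = 0; t_5 = 9; t_6 = 6; t_7 = 3; t_8 = 6; t_9 = 6; t_{10} = 15; t_{11} = 0; t_{12} = 3; t_{13} = 9; t_{14} = 15; t_{15} = 9; t_{16} = 9; t_{17} = 12; t_{18} = 0; t_{19} = 15; t_{20} = 3; t_{21} = 12; t_{22} = 3; t_{23} = 3; t_{24} = 18; t_{25} = 0; t_{26} = 12; t_{27} = 15; t_{28} = 18; t_{29} = 15; t_{30} = 15; t_{31} = 6; t_{32} = 0; t_{33} = 18; t_{34} = 12; t_{35} = 6; t_{36} = 12; t_{37} = 12; t_{38} = 9; t_{39} = 0; t_{40} = 6; t_{41} = 18; t_{42} = 9; t_{43} = 18; t_{44} = 18; t_{45} = 3.
Since (t_{44}, t_{45}) = (t_2, t_3) = (18, 3) (two consecutive terms determine the rest), the sequence is eventually periodic: after a pre-period of length 2 it cycles with period 42.
For i ≥ 2, t_i depends only on (i - 2) mod 42. (2435 - 2) mod 42 = 39, so t_{2435} = t_{41} = 18.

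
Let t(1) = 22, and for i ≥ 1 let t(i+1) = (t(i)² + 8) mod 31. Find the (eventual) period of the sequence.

9

Computing terms: t(1) = 22; t(2) = 27; t(3) = 24; t(4) = 26; t(5) = 2; t(6) = 12; t(7) = 28; t(8) = 17; t(9) = 18; t(10) = 22.
The sequence repeats with period 9.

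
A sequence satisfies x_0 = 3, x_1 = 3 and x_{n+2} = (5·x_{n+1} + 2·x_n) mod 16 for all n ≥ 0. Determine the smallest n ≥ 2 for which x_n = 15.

Listing terms: x_0 = 3,  x_1 = 3,  x_2 = 5,  x_3 = 15,  x_4 = 5,  x_5 = 7,  x_6 = 13,  x_7 = 15,  x_8 = 5.
Since (x_7, x_8) = (x_3, x_4) = (15, 5) (two consecutive terms determine the rest), the sequence is eventually periodic: after a pre-period of length 3 it cycles with period 4.
The value 15 first appears (with n ≥ 2) at x_3.

3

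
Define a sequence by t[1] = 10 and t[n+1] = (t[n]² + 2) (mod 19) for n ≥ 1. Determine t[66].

We have t[1] = 10; t[2] = 7; t[3] = 13; t[4] = 0; t[5] = 2; t[6] = 6; t[7] = 0.
Since t[7] = t[4] = 0, the sequence is eventually periodic: after a pre-period of length 3 it cycles with period 3.
For n ≥ 4, t[n] depends only on (n - 4) mod 3. (66 - 4) mod 3 = 2, so t[66] = t[6] = 6.

6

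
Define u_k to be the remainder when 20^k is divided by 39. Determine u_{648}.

1

Computing terms: u_1 = 20, u_2 = 10, u_3 = 5, u_4 = 22, u_5 = 11, u_6 = 25, u_7 = 32, u_8 = 16, u_9 = 8, u_{10} = 4, u_{11} = 2, u_{12} = 1, u_{13} = 20.
Since u_{13} = u_1 = 20, the sequence is periodic with period 12.
(648 - 1) mod 12 = 11, so u_{648} = u_{12} = 1.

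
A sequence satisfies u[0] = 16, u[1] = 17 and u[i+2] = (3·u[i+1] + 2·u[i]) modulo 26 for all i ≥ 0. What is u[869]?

23

u[0] = 16, u[1] = 17, u[2] = 5, u[3] = 23, u[4] = 1, u[5] = 23, u[6] = 19, u[7] = 25, u[8] = 9, u[9] = 25, u[10] = 15, u[11] = 17, u[12] = 3, u[13] = 17, u[14] = 5.
Since (u[13], u[14]) = (u[1], u[2]) = (17, 5) (two consecutive terms determine the rest), the sequence is eventually periodic: after a pre-period of length 1 it cycles with period 12.
For i ≥ 1, u[i] depends only on (i - 1) mod 12. (869 - 1) mod 12 = 4, so u[869] = u[5] = 23.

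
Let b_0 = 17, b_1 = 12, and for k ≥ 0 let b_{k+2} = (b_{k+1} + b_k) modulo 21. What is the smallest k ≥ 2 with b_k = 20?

3

b_0 = 17, b_1 = 12, b_2 = 8, b_3 = 20, b_4 = 7, b_5 = 6, b_6 = 13, b_7 = 19, b_8 = 11, b_9 = 9, b_{10} = 20, b_{11} = 8, b_{12} = 7, b_{13} = 15, b_{14} = 1, b_{15} = 16, b_{16} = 17, b_{17} = 12.
The sequence repeats with period 16.
The value 20 first appears (with k ≥ 2) at b_3.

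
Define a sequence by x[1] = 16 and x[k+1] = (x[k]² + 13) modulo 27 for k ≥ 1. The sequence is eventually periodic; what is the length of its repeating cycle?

9

We have x[1] = 16; x[2] = 26; x[3] = 14; x[4] = 20; x[5] = 8; x[6] = 23; x[7] = 2; x[8] = 17; x[9] = 5; x[10] = 11; x[11] = 26.
Since x[11] = x[2] = 26, the sequence is eventually periodic: after a pre-period of length 1 it cycles with period 9.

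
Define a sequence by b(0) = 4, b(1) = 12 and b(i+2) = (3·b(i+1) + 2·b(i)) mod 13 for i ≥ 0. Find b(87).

Computing terms: b(0) = 4; b(1) = 12; b(2) = 5; b(3) = 0; b(4) = 10; b(5) = 4; b(6) = 6; b(7) = 0; b(8) = 12; b(9) = 10; b(10) = 2; b(11) = 0; b(12) = 4; b(13) = 12.
The sequence repeats with period 12.
(87 - 0) mod 12 = 3, so b(87) = b(3) = 0.

0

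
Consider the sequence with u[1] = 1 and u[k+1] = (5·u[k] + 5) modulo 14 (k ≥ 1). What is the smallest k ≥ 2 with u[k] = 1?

Computing terms: u[1] = 1,  u[2] = 10,  u[3] = 13,  u[4] = 0,  u[5] = 5,  u[6] = 2,  u[7] = 1.
The sequence repeats with period 6.
The value 1 next appears (with k ≥ 2) at u[7].

7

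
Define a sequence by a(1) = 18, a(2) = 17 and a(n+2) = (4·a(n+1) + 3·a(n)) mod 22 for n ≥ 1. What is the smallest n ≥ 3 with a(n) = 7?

34

Computing terms: a(1) = 18, a(2) = 17, a(3) = 12, a(4) = 11, a(5) = 14, a(6) = 1, a(7) = 2, a(8) = 11, a(9) = 6, a(10) = 13, a(11) = 4, a(12) = 11, a(13) = 12, a(14) = 15, a(15) = 8, a(16) = 11, a(17) = 2, a(18) = 19, a(19) = 16, a(20) = 11, a(21) = 4, a(22) = 5, a(23) = 10, a(24) = 11, a(25) = 8, a(26) = 21, a(27) = 20, a(28) = 11, a(29) = 16, a(30) = 9, a(31) = 18, a(32) = 11, a(33) = 10, a(34) = 7, a(35) = 14, a(36) = 11, a(37) = 20, a(38) = 3, a(39) = 6, a(40) = 11, a(41) = 18, a(42) = 17.
Since (a(41), a(42)) = (a(1), a(2)) = (18, 17) (two consecutive terms determine the rest), the sequence is periodic with period 40.
The value 7 first appears (with n ≥ 3) at a(34).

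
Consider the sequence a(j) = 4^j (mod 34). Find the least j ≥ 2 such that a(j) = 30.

3

Computing terms: a(1) = 4; a(2) = 16; a(3) = 30; a(4) = 18; a(5) = 4.
The sequence repeats with period 4.
The value 30 first appears (with j ≥ 2) at a(3).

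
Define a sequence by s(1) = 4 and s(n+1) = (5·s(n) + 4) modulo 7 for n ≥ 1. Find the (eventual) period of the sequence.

6

Listing terms: s(1) = 4, s(2) = 3, s(3) = 5, s(4) = 1, s(5) = 2, s(6) = 0, s(7) = 4.
The sequence repeats with period 6.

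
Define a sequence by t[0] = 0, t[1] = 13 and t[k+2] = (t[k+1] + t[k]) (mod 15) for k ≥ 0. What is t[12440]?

0

Computing terms: t[0] = 0,  t[1] = 13,  t[2] = 13,  t[3] = 11,  t[4] = 9,  t[5] = 5,  t[6] = 14,  t[7] = 4,  t[8] = 3,  t[9] = 7,  t[10] = 10,  t[11] = 2,  t[12] = 12,  t[13] = 14,  t[14] = 11,  t[15] = 10,  t[16] = 6,  t[17] = 1,  t[18] = 7,  t[19] = 8,  t[20] = 0,  t[21] = 8,  t[22] = 8,  t[23] = 1,  t[24] = 9,  t[25] = 10,  t[26] = 4,  t[27] = 14,  t[28] = 3,  t[29] = 2,  t[30] = 5,  t[31] = 7,  t[32] = 12,  t[33] = 4,  t[34] = 1,  t[35] = 5,  t[36] = 6,  t[37] = 11,  t[38] = 2,  t[39] = 13,  t[40] = 0,  t[41] = 13.
Since (t[40], t[41]) = (t[0], t[1]) = (0, 13) (two consecutive terms determine the rest), the sequence is periodic with period 40.
So t[12440] = t[0 + ((12440-0) mod 40)] = t[0] = 0.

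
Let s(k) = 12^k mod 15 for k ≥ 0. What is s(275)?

3

s(0) = 1, s(1) = 12, s(2) = 9, s(3) = 3, s(4) = 6, s(5) = 12.
Since s(5) = s(1) = 12, the sequence is eventually periodic: after a pre-period of length 1 it cycles with period 4.
For k ≥ 1, s(k) depends only on (k - 1) mod 4. (275 - 1) mod 4 = 2, so s(275) = s(3) = 3.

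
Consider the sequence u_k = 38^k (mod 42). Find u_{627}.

Computing terms: u_0 = 1, u_1 = 38, u_2 = 16, u_3 = 20, u_4 = 4, u_5 = 26, u_6 = 22, u_7 = 38.
Since u_7 = u_1 = 38, the sequence is eventually periodic: after a pre-period of length 1 it cycles with period 6.
For k ≥ 1, u_k depends only on (k - 1) mod 6. (627 - 1) mod 6 = 2, so u_{627} = u_3 = 20.

20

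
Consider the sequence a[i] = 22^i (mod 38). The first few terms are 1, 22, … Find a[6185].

Listing terms: a[0] = 1,  a[1] = 22,  a[2] = 28,  a[3] = 8,  a[4] = 24,  a[5] = 34,  a[6] = 26,  a[7] = 2,  a[8] = 6,  a[9] = 18,  a[10] = 16,  a[11] = 10,  a[12] = 30,  a[13] = 14,  a[14] = 4,  a[15] = 12,  a[16] = 36,  a[17] = 32,  a[18] = 20,  a[19] = 22.
Since a[19] = a[1] = 22, the sequence is eventually periodic: after a pre-period of length 1 it cycles with period 18.
For i ≥ 1, a[i] depends only on (i - 1) mod 18. (6185 - 1) mod 18 = 10, so a[6185] = a[11] = 10.

10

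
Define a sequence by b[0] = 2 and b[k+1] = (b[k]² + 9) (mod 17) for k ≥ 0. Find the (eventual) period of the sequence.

Listing terms: b[0] = 2, b[1] = 13, b[2] = 8, b[3] = 5, b[4] = 0, b[5] = 9, b[6] = 5.
Since b[6] = b[3] = 5, the sequence is eventually periodic: after a pre-period of length 3 it cycles with period 3.

3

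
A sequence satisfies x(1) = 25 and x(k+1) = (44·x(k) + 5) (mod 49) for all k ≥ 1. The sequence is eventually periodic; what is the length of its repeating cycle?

We have x(1) = 25, x(2) = 27, x(3) = 17, x(4) = 18, x(5) = 13, x(6) = 38, x(7) = 11, x(8) = 48, x(9) = 10, x(10) = 4, x(11) = 34, x(12) = 31, x(13) = 46, x(14) = 20, x(15) = 3, x(16) = 39, x(17) = 6, x(18) = 24, x(19) = 32, x(20) = 41, x(21) = 45, x(22) = 25.
The sequence repeats with period 21.

21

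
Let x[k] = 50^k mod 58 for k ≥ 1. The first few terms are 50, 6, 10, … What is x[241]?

We have x[1] = 50, x[2] = 6, x[3] = 10, x[4] = 36, x[5] = 2, x[6] = 42, x[7] = 12, x[8] = 20, x[9] = 14, x[10] = 4, x[11] = 26, x[12] = 24, x[13] = 40, x[14] = 28, x[15] = 8, x[16] = 52, x[17] = 48, x[18] = 22, x[19] = 56, x[20] = 16, x[21] = 46, x[22] = 38, x[23] = 44, x[24] = 54, x[25] = 32, x[26] = 34, x[27] = 18, x[28] = 30, x[29] = 50.
Since x[29] = x[1] = 50, the sequence is periodic with period 28.
So x[241] = x[1 + ((241-1) mod 28)] = x[17] = 48.

48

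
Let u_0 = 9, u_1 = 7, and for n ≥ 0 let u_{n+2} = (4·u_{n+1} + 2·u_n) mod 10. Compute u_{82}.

We have u_0 = 9, u_1 = 7, u_2 = 6, u_3 = 8, u_4 = 4, u_5 = 2, u_6 = 6, u_7 = 8.
Since (u_6, u_7) = (u_2, u_3) = (6, 8) (two consecutive terms determine the rest), the sequence is eventually periodic: after a pre-period of length 2 it cycles with period 4.
For n ≥ 2, u_n depends only on (n - 2) mod 4. (82 - 2) mod 4 = 0, so u_{82} = u_2 = 6.

6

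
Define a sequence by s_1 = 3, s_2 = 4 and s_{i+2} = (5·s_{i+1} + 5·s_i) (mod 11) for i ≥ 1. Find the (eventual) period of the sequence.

Computing terms: s_1 = 3, s_2 = 4, s_3 = 2, s_4 = 8, s_5 = 6, s_6 = 4, s_7 = 6, s_8 = 6, s_9 = 5, s_{10} = 0, s_{11} = 3, s_{12} = 4.
Since (s_{11}, s_{12}) = (s_1, s_2) = (3, 4) (two consecutive terms determine the rest), the sequence is periodic with period 10.

10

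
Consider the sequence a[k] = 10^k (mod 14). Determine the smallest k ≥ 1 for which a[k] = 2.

Computing terms: a[0] = 1; a[1] = 10; a[2] = 2; a[3] = 6; a[4] = 4; a[5] = 12; a[6] = 8; a[7] = 10.
Since a[7] = a[1] = 10, the sequence is eventually periodic: after a pre-period of length 1 it cycles with period 6.
The value 2 first appears (with k ≥ 1) at a[2].

2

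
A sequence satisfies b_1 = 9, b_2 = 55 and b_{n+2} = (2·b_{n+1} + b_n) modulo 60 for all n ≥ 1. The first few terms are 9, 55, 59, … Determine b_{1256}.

We have b_1 = 9, b_2 = 55, b_3 = 59, b_4 = 53, b_5 = 45, b_6 = 23, b_7 = 31, b_8 = 25, b_9 = 21, b_{10} = 7, b_{11} = 35, b_{12} = 17, b_{13} = 9, b_{14} = 35, b_{15} = 19, b_{16} = 13, b_{17} = 45, b_{18} = 43, b_{19} = 11, b_{20} = 5, b_{21} = 21, b_{22} = 47, b_{23} = 55, b_{24} = 37, b_{25} = 9, b_{26} = 55.
The sequence repeats with period 24.
So b_{1256} = b_{1 + ((1256-1) mod 24)} = b_8 = 25.

25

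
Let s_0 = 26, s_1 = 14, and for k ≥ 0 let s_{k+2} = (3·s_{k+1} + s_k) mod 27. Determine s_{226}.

11

Listing terms: s_0 = 26, s_1 = 14, s_2 = 14, s_3 = 2, s_4 = 20, s_5 = 8, s_6 = 17, s_7 = 5, s_8 = 5, s_9 = 20, s_{10} = 11, s_{11} = 26, s_{12} = 8, s_{13} = 23, s_{14} = 23, s_{15} = 11, s_{16} = 2, s_{17} = 17, s_{18} = 26, s_{19} = 14.
The sequence repeats with period 18.
So s_{226} = s_{0 + ((226-0) mod 18)} = s_{10} = 11.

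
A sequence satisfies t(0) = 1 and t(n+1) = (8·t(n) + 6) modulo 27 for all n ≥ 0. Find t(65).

We have t(0) = 1; t(1) = 14; t(2) = 10; t(3) = 5; t(4) = 19; t(5) = 23; t(6) = 1.
Since t(6) = t(0) = 1, the sequence is periodic with period 6.
So t(65) = t(0 + ((65-0) mod 6)) = t(5) = 23.

23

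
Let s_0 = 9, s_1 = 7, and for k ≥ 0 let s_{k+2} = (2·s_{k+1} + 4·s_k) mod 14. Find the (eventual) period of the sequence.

Listing terms: s_0 = 9,  s_1 = 7,  s_2 = 8,  s_3 = 2,  s_4 = 8,  s_5 = 10,  s_6 = 10,  s_7 = 4,  s_8 = 6,  s_9 = 0,  s_{10} = 10,  s_{11} = 6,  s_{12} = 10,  s_{13} = 2,  s_{14} = 2,  s_{15} = 12,  s_{16} = 4,  s_{17} = 0,  s_{18} = 2,  s_{19} = 4,  s_{20} = 2,  s_{21} = 6,  s_{22} = 6,  s_{23} = 8,  s_{24} = 12,  s_{25} = 0,  s_{26} = 6,  s_{27} = 12,  s_{28} = 6,  s_{29} = 4,  s_{30} = 4,  s_{31} = 10,  s_{32} = 8,  s_{33} = 0,  s_{34} = 4,  s_{35} = 8,  s_{36} = 4,  s_{37} = 12,  s_{38} = 12,  s_{39} = 2,  s_{40} = 10,  s_{41} = 0,  s_{42} = 12,  s_{43} = 10,  s_{44} = 12,  s_{45} = 8,  s_{46} = 8,  s_{47} = 6,  s_{48} = 2,  s_{49} = 0,  s_{50} = 8,  s_{51} = 2.
Since (s_{50}, s_{51}) = (s_2, s_3) = (8, 2) (two consecutive terms determine the rest), the sequence is eventually periodic: after a pre-period of length 2 it cycles with period 48.

48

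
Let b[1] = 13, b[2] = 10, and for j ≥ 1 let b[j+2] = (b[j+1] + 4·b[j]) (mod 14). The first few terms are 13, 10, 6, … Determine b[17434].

2

b[1] = 13, b[2] = 10, b[3] = 6, b[4] = 4, b[5] = 0, b[6] = 2, b[7] = 2, b[8] = 10, b[9] = 4, b[10] = 2, b[11] = 4, b[12] = 12, b[13] = 0, b[14] = 6, b[15] = 6, b[16] = 2, b[17] = 12, b[18] = 6, b[19] = 12, b[20] = 8, b[21] = 0, b[22] = 4, b[23] = 4, b[24] = 6, b[25] = 8, b[26] = 4, b[27] = 8, b[28] = 10, b[29] = 0, b[30] = 12, b[31] = 12, b[32] = 4, b[33] = 10, b[34] = 12, b[35] = 10, b[36] = 2, b[37] = 0, b[38] = 8, b[39] = 8, b[40] = 12, b[41] = 2, b[42] = 8, b[43] = 2, b[44] = 6, b[45] = 0, b[46] = 10, b[47] = 10, b[48] = 8, b[49] = 6, b[50] = 10, b[51] = 6.
Since (b[50], b[51]) = (b[2], b[3]) = (10, 6) (two consecutive terms determine the rest), the sequence is eventually periodic: after a pre-period of length 1 it cycles with period 48.
For j ≥ 2, b[j] depends only on (j - 2) mod 48. (17434 - 2) mod 48 = 8, so b[17434] = b[10] = 2.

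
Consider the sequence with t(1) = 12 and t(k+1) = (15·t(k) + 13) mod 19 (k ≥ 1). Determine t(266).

t(1) = 12, t(2) = 3, t(3) = 1, t(4) = 9, t(5) = 15, t(6) = 10, t(7) = 11, t(8) = 7, t(9) = 4, t(10) = 16, t(11) = 6, t(12) = 8, t(13) = 0, t(14) = 13, t(15) = 18, t(16) = 17, t(17) = 2, t(18) = 5, t(19) = 12.
Since t(19) = t(1) = 12, the sequence is periodic with period 18.
So t(266) = t(1 + ((266-1) mod 18)) = t(14) = 13.

13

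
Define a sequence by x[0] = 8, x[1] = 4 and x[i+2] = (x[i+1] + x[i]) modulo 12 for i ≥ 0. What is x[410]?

Listing terms: x[0] = 8,  x[1] = 4,  x[2] = 0,  x[3] = 4,  x[4] = 4,  x[5] = 8,  x[6] = 0,  x[7] = 8,  x[8] = 8,  x[9] = 4.
The sequence repeats with period 8.
So x[410] = x[0 + ((410-0) mod 8)] = x[2] = 0.

0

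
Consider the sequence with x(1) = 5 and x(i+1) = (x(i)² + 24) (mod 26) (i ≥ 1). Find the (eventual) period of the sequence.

3

Computing terms: x(1) = 5; x(2) = 23; x(3) = 7; x(4) = 21; x(5) = 23.
Since x(5) = x(2) = 23, the sequence is eventually periodic: after a pre-period of length 1 it cycles with period 3.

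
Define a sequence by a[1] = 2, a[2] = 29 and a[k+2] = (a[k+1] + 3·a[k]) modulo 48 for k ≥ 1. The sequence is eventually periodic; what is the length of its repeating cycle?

Listing terms: a[1] = 2, a[2] = 29, a[3] = 35, a[4] = 26, a[5] = 35, a[6] = 17, a[7] = 26, a[8] = 29, a[9] = 11, a[10] = 2, a[11] = 35, a[12] = 41, a[13] = 2, a[14] = 29.
Since (a[13], a[14]) = (a[1], a[2]) = (2, 29) (two consecutive terms determine the rest), the sequence is periodic with period 12.

12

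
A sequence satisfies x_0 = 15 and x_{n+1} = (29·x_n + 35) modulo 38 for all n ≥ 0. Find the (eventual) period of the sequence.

18

We have x_0 = 15,  x_1 = 14,  x_2 = 23,  x_3 = 18,  x_4 = 25,  x_5 = 0,  x_6 = 35,  x_7 = 24,  x_8 = 9,  x_9 = 30,  x_{10} = 31,  x_{11} = 22,  x_{12} = 27,  x_{13} = 20,  x_{14} = 7,  x_{15} = 10,  x_{16} = 21,  x_{17} = 36,  x_{18} = 15.
Since x_{18} = x_0 = 15, the sequence is periodic with period 18.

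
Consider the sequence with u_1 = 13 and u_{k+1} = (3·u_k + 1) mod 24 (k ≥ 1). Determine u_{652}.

u_1 = 13; u_2 = 16; u_3 = 1; u_4 = 4; u_5 = 13.
Since u_5 = u_1 = 13, the sequence is periodic with period 4.
(652 - 1) mod 4 = 3, so u_{652} = u_4 = 4.

4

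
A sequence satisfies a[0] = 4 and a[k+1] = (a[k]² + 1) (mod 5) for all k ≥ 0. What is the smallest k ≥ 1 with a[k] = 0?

2

Listing terms: a[0] = 4, a[1] = 2, a[2] = 0, a[3] = 1, a[4] = 2.
Since a[4] = a[1] = 2, the sequence is eventually periodic: after a pre-period of length 1 it cycles with period 3.
The value 0 first appears (with k ≥ 1) at a[2].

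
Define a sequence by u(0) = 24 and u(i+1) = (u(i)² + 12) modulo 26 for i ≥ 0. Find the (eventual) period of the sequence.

u(0) = 24; u(1) = 16; u(2) = 8; u(3) = 24.
Since u(3) = u(0) = 24, the sequence is periodic with period 3.

3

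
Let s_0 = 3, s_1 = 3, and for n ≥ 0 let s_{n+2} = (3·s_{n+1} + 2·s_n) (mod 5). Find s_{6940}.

Listing terms: s_0 = 3,  s_1 = 3,  s_2 = 0,  s_3 = 1,  s_4 = 3,  s_5 = 1,  s_6 = 4,  s_7 = 4,  s_8 = 0,  s_9 = 3,  s_{10} = 4,  s_{11} = 3,  s_{12} = 2,  s_{13} = 2,  s_{14} = 0,  s_{15} = 4,  s_{16} = 2,  s_{17} = 4,  s_{18} = 1,  s_{19} = 1,  s_{20} = 0,  s_{21} = 2,  s_{22} = 1,  s_{23} = 2,  s_{24} = 3,  s_{25} = 3.
The sequence repeats with period 24.
(6940 - 0) mod 24 = 4, so s_{6940} = s_4 = 3.

3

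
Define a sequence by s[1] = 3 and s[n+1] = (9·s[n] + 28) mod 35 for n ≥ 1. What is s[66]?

5

Computing terms: s[1] = 3, s[2] = 20, s[3] = 33, s[4] = 10, s[5] = 13, s[6] = 5, s[7] = 3.
The sequence repeats with period 6.
(66 - 1) mod 6 = 5, so s[66] = s[6] = 5.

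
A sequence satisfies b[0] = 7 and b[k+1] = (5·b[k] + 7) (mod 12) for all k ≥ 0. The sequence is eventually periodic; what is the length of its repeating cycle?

b[0] = 7, b[1] = 6, b[2] = 1, b[3] = 0, b[4] = 7.
The sequence repeats with period 4.

4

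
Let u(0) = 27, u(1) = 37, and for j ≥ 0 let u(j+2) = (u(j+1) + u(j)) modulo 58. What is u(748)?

25

Computing terms: u(0) = 27, u(1) = 37, u(2) = 6, u(3) = 43, u(4) = 49, u(5) = 34, u(6) = 25, u(7) = 1, u(8) = 26, u(9) = 27, u(10) = 53, u(11) = 22, u(12) = 17, u(13) = 39, u(14) = 56, u(15) = 37, u(16) = 35, u(17) = 14, u(18) = 49, u(19) = 5, u(20) = 54, u(21) = 1, u(22) = 55, u(23) = 56, u(24) = 53, u(25) = 51, u(26) = 46, u(27) = 39, u(28) = 27, u(29) = 8, u(30) = 35, u(31) = 43, u(32) = 20, u(33) = 5, u(34) = 25, u(35) = 30, u(36) = 55, u(37) = 27, u(38) = 24, u(39) = 51, u(40) = 17, u(41) = 10, u(42) = 27, u(43) = 37.
The sequence repeats with period 42.
(748 - 0) mod 42 = 34, so u(748) = u(34) = 25.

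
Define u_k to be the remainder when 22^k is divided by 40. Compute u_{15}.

8

Computing terms: u_0 = 1; u_1 = 22; u_2 = 4; u_3 = 8; u_4 = 16; u_5 = 32; u_6 = 24; u_7 = 8.
Since u_7 = u_3 = 8, the sequence is eventually periodic: after a pre-period of length 3 it cycles with period 4.
For k ≥ 3, u_k depends only on (k - 3) mod 4. (15 - 3) mod 4 = 0, so u_{15} = u_3 = 8.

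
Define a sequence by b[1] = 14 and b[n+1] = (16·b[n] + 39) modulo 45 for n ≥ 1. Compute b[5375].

We have b[1] = 14; b[2] = 38; b[3] = 17; b[4] = 41; b[5] = 20; b[6] = 44; b[7] = 23; b[8] = 2; b[9] = 26; b[10] = 5; b[11] = 29; b[12] = 8; b[13] = 32; b[14] = 11; b[15] = 35; b[16] = 14.
The sequence repeats with period 15.
So b[5375] = b[1 + ((5375-1) mod 15)] = b[5] = 20.

20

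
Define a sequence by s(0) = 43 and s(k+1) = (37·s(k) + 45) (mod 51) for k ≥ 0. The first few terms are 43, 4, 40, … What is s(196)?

13

s(0) = 43, s(1) = 4, s(2) = 40, s(3) = 46, s(4) = 13, s(5) = 16, s(6) = 25, s(7) = 1, s(8) = 31, s(9) = 19, s(10) = 34, s(11) = 28, s(12) = 10, s(13) = 7, s(14) = 49, s(15) = 22, s(16) = 43.
Since s(16) = s(0) = 43, the sequence is periodic with period 16.
So s(196) = s(0 + ((196-0) mod 16)) = s(4) = 13.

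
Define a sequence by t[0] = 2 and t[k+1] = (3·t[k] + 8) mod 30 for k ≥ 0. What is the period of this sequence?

We have t[0] = 2, t[1] = 14, t[2] = 20, t[3] = 8, t[4] = 2.
The sequence repeats with period 4.

4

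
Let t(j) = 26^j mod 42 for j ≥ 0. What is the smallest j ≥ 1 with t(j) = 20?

3

Listing terms: t(0) = 1, t(1) = 26, t(2) = 4, t(3) = 20, t(4) = 16, t(5) = 38, t(6) = 22, t(7) = 26.
Since t(7) = t(1) = 26, the sequence is eventually periodic: after a pre-period of length 1 it cycles with period 6.
The value 20 first appears (with j ≥ 1) at t(3).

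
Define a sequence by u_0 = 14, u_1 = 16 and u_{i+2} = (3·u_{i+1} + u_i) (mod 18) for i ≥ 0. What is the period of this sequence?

6

We have u_0 = 14; u_1 = 16; u_2 = 8; u_3 = 4; u_4 = 2; u_5 = 10; u_6 = 14; u_7 = 16.
Since (u_6, u_7) = (u_0, u_1) = (14, 16) (two consecutive terms determine the rest), the sequence is periodic with period 6.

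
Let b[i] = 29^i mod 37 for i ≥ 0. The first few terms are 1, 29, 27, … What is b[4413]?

31

b[0] = 1, b[1] = 29, b[2] = 27, b[3] = 6, b[4] = 26, b[5] = 14, b[6] = 36, b[7] = 8, b[8] = 10, b[9] = 31, b[10] = 11, b[11] = 23, b[12] = 1.
The sequence repeats with period 12.
(4413 - 0) mod 12 = 9, so b[4413] = b[9] = 31.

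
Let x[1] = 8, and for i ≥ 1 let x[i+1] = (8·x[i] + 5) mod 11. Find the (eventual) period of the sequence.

10

Computing terms: x[1] = 8, x[2] = 3, x[3] = 7, x[4] = 6, x[5] = 9, x[6] = 0, x[7] = 5, x[8] = 1, x[9] = 2, x[10] = 10, x[11] = 8.
The sequence repeats with period 10.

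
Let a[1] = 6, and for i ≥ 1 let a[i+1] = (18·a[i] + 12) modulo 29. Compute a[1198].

3

Listing terms: a[1] = 6, a[2] = 4, a[3] = 26, a[4] = 16, a[5] = 10, a[6] = 18, a[7] = 17, a[8] = 28, a[9] = 23, a[10] = 20, a[11] = 24, a[12] = 9, a[13] = 0, a[14] = 12, a[15] = 25, a[16] = 27, a[17] = 5, a[18] = 15, a[19] = 21, a[20] = 13, a[21] = 14, a[22] = 3, a[23] = 8, a[24] = 11, a[25] = 7, a[26] = 22, a[27] = 2, a[28] = 19, a[29] = 6.
Since a[29] = a[1] = 6, the sequence is periodic with period 28.
(1198 - 1) mod 28 = 21, so a[1198] = a[22] = 3.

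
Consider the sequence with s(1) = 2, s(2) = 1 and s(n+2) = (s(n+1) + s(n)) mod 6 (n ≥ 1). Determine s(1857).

5

Computing terms: s(1) = 2; s(2) = 1; s(3) = 3; s(4) = 4; s(5) = 1; s(6) = 5; s(7) = 0; s(8) = 5; s(9) = 5; s(10) = 4; s(11) = 3; s(12) = 1; s(13) = 4; s(14) = 5; s(15) = 3; s(16) = 2; s(17) = 5; s(18) = 1; s(19) = 0; s(20) = 1; s(21) = 1; s(22) = 2; s(23) = 3; s(24) = 5; s(25) = 2; s(26) = 1.
Since (s(25), s(26)) = (s(1), s(2)) = (2, 1) (two consecutive terms determine the rest), the sequence is periodic with period 24.
(1857 - 1) mod 24 = 8, so s(1857) = s(9) = 5.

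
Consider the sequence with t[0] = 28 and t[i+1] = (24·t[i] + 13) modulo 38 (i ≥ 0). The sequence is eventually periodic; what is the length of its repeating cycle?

t[0] = 28, t[1] = 1, t[2] = 37, t[3] = 27, t[4] = 15, t[5] = 31, t[6] = 35, t[7] = 17, t[8] = 3, t[9] = 9, t[10] = 1.
Since t[10] = t[1] = 1, the sequence is eventually periodic: after a pre-period of length 1 it cycles with period 9.

9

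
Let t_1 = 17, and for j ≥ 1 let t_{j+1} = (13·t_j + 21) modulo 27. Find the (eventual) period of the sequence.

We have t_1 = 17, t_2 = 26, t_3 = 8, t_4 = 17.
The sequence repeats with period 3.

3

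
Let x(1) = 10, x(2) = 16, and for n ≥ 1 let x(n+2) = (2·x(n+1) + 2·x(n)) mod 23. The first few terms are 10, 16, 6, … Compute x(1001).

5

Computing terms: x(1) = 10; x(2) = 16; x(3) = 6; x(4) = 21; x(5) = 8; x(6) = 12; x(7) = 17; x(8) = 12; x(9) = 12; x(10) = 2; x(11) = 5; x(12) = 14; x(13) = 15; x(14) = 12; x(15) = 8; x(16) = 17; x(17) = 4; x(18) = 19; x(19) = 0; x(20) = 15; x(21) = 7; x(22) = 21; x(23) = 10; x(24) = 16.
The sequence repeats with period 22.
So x(1001) = x(1 + ((1001-1) mod 22)) = x(11) = 5.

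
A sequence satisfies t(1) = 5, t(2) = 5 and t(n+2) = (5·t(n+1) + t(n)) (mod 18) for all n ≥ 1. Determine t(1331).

3

Computing terms: t(1) = 5,  t(2) = 5,  t(3) = 12,  t(4) = 11,  t(5) = 13,  t(6) = 4,  t(7) = 15,  t(8) = 7,  t(9) = 14,  t(10) = 5,  t(11) = 3,  t(12) = 2,  t(13) = 13,  t(14) = 13,  t(15) = 6,  t(16) = 7,  t(17) = 5,  t(18) = 14,  t(19) = 3,  t(20) = 11,  t(21) = 4,  t(22) = 13,  t(23) = 15,  t(24) = 16,  t(25) = 5,  t(26) = 5.
Since (t(25), t(26)) = (t(1), t(2)) = (5, 5) (two consecutive terms determine the rest), the sequence is periodic with period 24.
(1331 - 1) mod 24 = 10, so t(1331) = t(11) = 3.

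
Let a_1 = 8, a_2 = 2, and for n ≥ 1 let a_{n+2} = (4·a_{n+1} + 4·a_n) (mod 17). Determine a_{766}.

a_1 = 8, a_2 = 2, a_3 = 6, a_4 = 15, a_5 = 16, a_6 = 5, a_7 = 16, a_8 = 16, a_9 = 9, a_{10} = 15, a_{11} = 11, a_{12} = 2, a_{13} = 1, a_{14} = 12, a_{15} = 1, a_{16} = 1, a_{17} = 8, a_{18} = 2.
Since (a_{17}, a_{18}) = (a_1, a_2) = (8, 2) (two consecutive terms determine the rest), the sequence is periodic with period 16.
So a_{766} = a_{1 + ((766-1) mod 16)} = a_{14} = 12.

12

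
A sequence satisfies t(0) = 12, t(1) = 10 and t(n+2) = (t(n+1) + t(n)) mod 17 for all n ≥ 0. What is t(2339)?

15

Listing terms: t(0) = 12,  t(1) = 10,  t(2) = 5,  t(3) = 15,  t(4) = 3,  t(5) = 1,  t(6) = 4,  t(7) = 5,  t(8) = 9,  t(9) = 14,  t(10) = 6,  t(11) = 3,  t(12) = 9,  t(13) = 12,  t(14) = 4,  t(15) = 16,  t(16) = 3,  t(17) = 2,  t(18) = 5,  t(19) = 7,  t(20) = 12,  t(21) = 2,  t(22) = 14,  t(23) = 16,  t(24) = 13,  t(25) = 12,  t(26) = 8,  t(27) = 3,  t(28) = 11,  t(29) = 14,  t(30) = 8,  t(31) = 5,  t(32) = 13,  t(33) = 1,  t(34) = 14,  t(35) = 15,  t(36) = 12,  t(37) = 10.
The sequence repeats with period 36.
So t(2339) = t(0 + ((2339-0) mod 36)) = t(35) = 15.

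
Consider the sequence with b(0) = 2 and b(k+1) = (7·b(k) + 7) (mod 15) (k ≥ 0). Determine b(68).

7

Computing terms: b(0) = 2,  b(1) = 6,  b(2) = 4,  b(3) = 5,  b(4) = 12,  b(5) = 1,  b(6) = 14,  b(7) = 0,  b(8) = 7,  b(9) = 11,  b(10) = 9,  b(11) = 10,  b(12) = 2.
The sequence repeats with period 12.
(68 - 0) mod 12 = 8, so b(68) = b(8) = 7.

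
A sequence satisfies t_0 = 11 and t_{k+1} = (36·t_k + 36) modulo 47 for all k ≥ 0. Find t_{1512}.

21

Listing terms: t_0 = 11; t_1 = 9; t_2 = 31; t_3 = 24; t_4 = 7; t_5 = 6; t_6 = 17; t_7 = 37; t_8 = 5; t_9 = 28; t_{10} = 10; t_{11} = 20; t_{12} = 4; t_{13} = 39; t_{14} = 30; t_{15} = 35; t_{16} = 27; t_{17} = 21; t_{18} = 40; t_{19} = 19; t_{20} = 15; t_{21} = 12; t_{22} = 45; t_{23} = 11.
Since t_{23} = t_0 = 11, the sequence is periodic with period 23.
So t_{1512} = t_{0 + ((1512-0) mod 23)} = t_{17} = 21.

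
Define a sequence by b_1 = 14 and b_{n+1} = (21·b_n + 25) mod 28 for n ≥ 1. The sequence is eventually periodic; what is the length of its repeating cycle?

Listing terms: b_1 = 14, b_2 = 11, b_3 = 4, b_4 = 25, b_5 = 18, b_6 = 11.
Since b_6 = b_2 = 11, the sequence is eventually periodic: after a pre-period of length 1 it cycles with period 4.

4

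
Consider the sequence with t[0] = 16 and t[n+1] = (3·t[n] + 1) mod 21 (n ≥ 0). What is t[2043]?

4

t[0] = 16, t[1] = 7, t[2] = 1, t[3] = 4, t[4] = 13, t[5] = 19, t[6] = 16.
Since t[6] = t[0] = 16, the sequence is periodic with period 6.
So t[2043] = t[0 + ((2043-0) mod 6)] = t[3] = 4.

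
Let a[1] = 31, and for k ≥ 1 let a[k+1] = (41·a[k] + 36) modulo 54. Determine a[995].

Listing terms: a[1] = 31, a[2] = 11, a[3] = 1, a[4] = 23, a[5] = 7, a[6] = 53, a[7] = 49, a[8] = 47, a[9] = 19, a[10] = 5, a[11] = 25, a[12] = 35, a[13] = 13, a[14] = 29, a[15] = 37, a[16] = 41, a[17] = 43, a[18] = 17, a[19] = 31.
The sequence repeats with period 18.
(995 - 1) mod 18 = 4, so a[995] = a[5] = 7.

7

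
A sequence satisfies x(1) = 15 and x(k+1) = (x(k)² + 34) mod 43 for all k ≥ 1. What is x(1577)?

Listing terms: x(1) = 15; x(2) = 1; x(3) = 35; x(4) = 12; x(5) = 6; x(6) = 27; x(7) = 32; x(8) = 26; x(9) = 22; x(10) = 2; x(11) = 38; x(12) = 16; x(13) = 32.
Since x(13) = x(7) = 32, the sequence is eventually periodic: after a pre-period of length 6 it cycles with period 6.
For k ≥ 7, x(k) depends only on (k - 7) mod 6. (1577 - 7) mod 6 = 4, so x(1577) = x(11) = 38.

38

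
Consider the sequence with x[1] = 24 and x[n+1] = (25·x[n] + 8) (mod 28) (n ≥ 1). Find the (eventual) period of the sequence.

We have x[1] = 24, x[2] = 20, x[3] = 4, x[4] = 24.
The sequence repeats with period 3.

3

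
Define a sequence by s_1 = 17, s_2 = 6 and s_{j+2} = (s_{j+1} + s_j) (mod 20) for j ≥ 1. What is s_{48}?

Computing terms: s_1 = 17,  s_2 = 6,  s_3 = 3,  s_4 = 9,  s_5 = 12,  s_6 = 1,  s_7 = 13,  s_8 = 14,  s_9 = 7,  s_{10} = 1,  s_{11} = 8,  s_{12} = 9,  s_{13} = 17,  s_{14} = 6.
Since (s_{13}, s_{14}) = (s_1, s_2) = (17, 6) (two consecutive terms determine the rest), the sequence is periodic with period 12.
(48 - 1) mod 12 = 11, so s_{48} = s_{12} = 9.

9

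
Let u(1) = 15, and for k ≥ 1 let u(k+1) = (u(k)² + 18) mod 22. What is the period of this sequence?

u(1) = 15,  u(2) = 1,  u(3) = 19,  u(4) = 5,  u(5) = 21,  u(6) = 19.
Since u(6) = u(3) = 19, the sequence is eventually periodic: after a pre-period of length 2 it cycles with period 3.

3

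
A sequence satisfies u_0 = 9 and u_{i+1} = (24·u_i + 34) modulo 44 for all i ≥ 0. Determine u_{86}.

Listing terms: u_0 = 9; u_1 = 30; u_2 = 6; u_3 = 2; u_4 = 38; u_5 = 22; u_6 = 34; u_7 = 14; u_8 = 18; u_9 = 26; u_{10} = 42; u_{11} = 30.
Since u_{11} = u_1 = 30, the sequence is eventually periodic: after a pre-period of length 1 it cycles with period 10.
For i ≥ 1, u_i depends only on (i - 1) mod 10. (86 - 1) mod 10 = 5, so u_{86} = u_6 = 34.

34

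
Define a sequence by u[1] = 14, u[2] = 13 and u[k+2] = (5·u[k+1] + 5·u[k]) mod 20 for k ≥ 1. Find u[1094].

Computing terms: u[1] = 14, u[2] = 13, u[3] = 15, u[4] = 0, u[5] = 15, u[6] = 15, u[7] = 10, u[8] = 5, u[9] = 15, u[10] = 0.
Since (u[9], u[10]) = (u[3], u[4]) = (15, 0) (two consecutive terms determine the rest), the sequence is eventually periodic: after a pre-period of length 2 it cycles with period 6.
For k ≥ 3, u[k] depends only on (k - 3) mod 6. (1094 - 3) mod 6 = 5, so u[1094] = u[8] = 5.

5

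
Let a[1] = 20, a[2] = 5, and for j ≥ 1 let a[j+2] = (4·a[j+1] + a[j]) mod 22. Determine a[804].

We have a[1] = 20, a[2] = 5, a[3] = 18, a[4] = 11, a[5] = 18, a[6] = 17, a[7] = 20, a[8] = 9, a[9] = 12, a[10] = 13, a[11] = 20, a[12] = 5.
Since (a[11], a[12]) = (a[1], a[2]) = (20, 5) (two consecutive terms determine the rest), the sequence is periodic with period 10.
So a[804] = a[1 + ((804-1) mod 10)] = a[4] = 11.

11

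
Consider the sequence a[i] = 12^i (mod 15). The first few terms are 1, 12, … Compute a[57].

12

Listing terms: a[0] = 1,  a[1] = 12,  a[2] = 9,  a[3] = 3,  a[4] = 6,  a[5] = 12.
Since a[5] = a[1] = 12, the sequence is eventually periodic: after a pre-period of length 1 it cycles with period 4.
For i ≥ 1, a[i] depends only on (i - 1) mod 4. (57 - 1) mod 4 = 0, so a[57] = a[1] = 12.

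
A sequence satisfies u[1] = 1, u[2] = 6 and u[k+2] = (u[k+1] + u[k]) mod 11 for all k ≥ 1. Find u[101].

1

u[1] = 1; u[2] = 6; u[3] = 7; u[4] = 2; u[5] = 9; u[6] = 0; u[7] = 9; u[8] = 9; u[9] = 7; u[10] = 5; u[11] = 1; u[12] = 6.
The sequence repeats with period 10.
So u[101] = u[1 + ((101-1) mod 10)] = u[1] = 1.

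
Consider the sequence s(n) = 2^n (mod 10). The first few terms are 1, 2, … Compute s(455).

8

s(0) = 1,  s(1) = 2,  s(2) = 4,  s(3) = 8,  s(4) = 6,  s(5) = 2.
Since s(5) = s(1) = 2, the sequence is eventually periodic: after a pre-period of length 1 it cycles with period 4.
For n ≥ 1, s(n) depends only on (n - 1) mod 4. (455 - 1) mod 4 = 2, so s(455) = s(3) = 8.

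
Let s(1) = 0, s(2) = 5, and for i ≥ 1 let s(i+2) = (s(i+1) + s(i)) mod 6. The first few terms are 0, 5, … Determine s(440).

5

Computing terms: s(1) = 0, s(2) = 5, s(3) = 5, s(4) = 4, s(5) = 3, s(6) = 1, s(7) = 4, s(8) = 5, s(9) = 3, s(10) = 2, s(11) = 5, s(12) = 1, s(13) = 0, s(14) = 1, s(15) = 1, s(16) = 2, s(17) = 3, s(18) = 5, s(19) = 2, s(20) = 1, s(21) = 3, s(22) = 4, s(23) = 1, s(24) = 5, s(25) = 0, s(26) = 5.
Since (s(25), s(26)) = (s(1), s(2)) = (0, 5) (two consecutive terms determine the rest), the sequence is periodic with period 24.
So s(440) = s(1 + ((440-1) mod 24)) = s(8) = 5.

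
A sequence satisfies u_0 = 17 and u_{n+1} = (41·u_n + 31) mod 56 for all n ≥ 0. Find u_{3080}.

17

Listing terms: u_0 = 17; u_1 = 0; u_2 = 31; u_3 = 14; u_4 = 45; u_5 = 28; u_6 = 3; u_7 = 42; u_8 = 17.
The sequence repeats with period 8.
So u_{3080} = u_{0 + ((3080-0) mod 8)} = u_0 = 17.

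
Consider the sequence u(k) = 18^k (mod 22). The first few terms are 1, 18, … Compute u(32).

Computing terms: u(0) = 1,  u(1) = 18,  u(2) = 16,  u(3) = 2,  u(4) = 14,  u(5) = 10,  u(6) = 4,  u(7) = 6,  u(8) = 20,  u(9) = 8,  u(10) = 12,  u(11) = 18.
Since u(11) = u(1) = 18, the sequence is eventually periodic: after a pre-period of length 1 it cycles with period 10.
For k ≥ 1, u(k) depends only on (k - 1) mod 10. (32 - 1) mod 10 = 1, so u(32) = u(2) = 16.

16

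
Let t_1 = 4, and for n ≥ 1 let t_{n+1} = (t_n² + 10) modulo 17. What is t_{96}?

Computing terms: t_1 = 4; t_2 = 9; t_3 = 6; t_4 = 12; t_5 = 1; t_6 = 11; t_7 = 12.
Since t_7 = t_4 = 12, the sequence is eventually periodic: after a pre-period of length 3 it cycles with period 3.
For n ≥ 4, t_n depends only on (n - 4) mod 3. (96 - 4) mod 3 = 2, so t_{96} = t_6 = 11.

11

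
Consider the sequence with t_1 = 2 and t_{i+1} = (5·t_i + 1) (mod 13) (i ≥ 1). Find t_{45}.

2

Computing terms: t_1 = 2; t_2 = 11; t_3 = 4; t_4 = 8; t_5 = 2.
Since t_5 = t_1 = 2, the sequence is periodic with period 4.
(45 - 1) mod 4 = 0, so t_{45} = t_1 = 2.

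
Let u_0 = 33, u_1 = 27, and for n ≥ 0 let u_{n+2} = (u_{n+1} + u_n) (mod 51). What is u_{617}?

30

Listing terms: u_0 = 33,  u_1 = 27,  u_2 = 9,  u_3 = 36,  u_4 = 45,  u_5 = 30,  u_6 = 24,  u_7 = 3,  u_8 = 27,  u_9 = 30,  u_{10} = 6,  u_{11} = 36,  u_{12} = 42,  u_{13} = 27,  u_{14} = 18,  u_{15} = 45,  u_{16} = 12,  u_{17} = 6,  u_{18} = 18,  u_{19} = 24,  u_{20} = 42,  u_{21} = 15,  u_{22} = 6,  u_{23} = 21,  u_{24} = 27,  u_{25} = 48,  u_{26} = 24,  u_{27} = 21,  u_{28} = 45,  u_{29} = 15,  u_{30} = 9,  u_{31} = 24,  u_{32} = 33,  u_{33} = 6,  u_{34} = 39,  u_{35} = 45,  u_{36} = 33,  u_{37} = 27.
The sequence repeats with period 36.
(617 - 0) mod 36 = 5, so u_{617} = u_5 = 30.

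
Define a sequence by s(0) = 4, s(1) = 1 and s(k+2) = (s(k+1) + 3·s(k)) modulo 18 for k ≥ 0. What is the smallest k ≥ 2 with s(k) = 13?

2

s(0) = 4; s(1) = 1; s(2) = 13; s(3) = 16; s(4) = 1; s(5) = 13.
Since (s(4), s(5)) = (s(1), s(2)) = (1, 13) (two consecutive terms determine the rest), the sequence is eventually periodic: after a pre-period of length 1 it cycles with period 3.
The value 13 first appears (with k ≥ 2) at s(2).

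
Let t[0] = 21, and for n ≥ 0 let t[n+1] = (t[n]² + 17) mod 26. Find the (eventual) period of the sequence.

6

We have t[0] = 21; t[1] = 16; t[2] = 13; t[3] = 4; t[4] = 7; t[5] = 14; t[6] = 5; t[7] = 16.
Since t[7] = t[1] = 16, the sequence is eventually periodic: after a pre-period of length 1 it cycles with period 6.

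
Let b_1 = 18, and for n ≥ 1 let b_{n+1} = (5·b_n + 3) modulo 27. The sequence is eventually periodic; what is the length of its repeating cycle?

6

We have b_1 = 18; b_2 = 12; b_3 = 9; b_4 = 21; b_5 = 0; b_6 = 3; b_7 = 18.
Since b_7 = b_1 = 18, the sequence is periodic with period 6.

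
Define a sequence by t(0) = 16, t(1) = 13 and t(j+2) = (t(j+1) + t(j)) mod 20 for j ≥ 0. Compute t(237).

18

t(0) = 16, t(1) = 13, t(2) = 9, t(3) = 2, t(4) = 11, t(5) = 13, t(6) = 4, t(7) = 17, t(8) = 1, t(9) = 18, t(10) = 19, t(11) = 17, t(12) = 16, t(13) = 13.
The sequence repeats with period 12.
So t(237) = t(0 + ((237-0) mod 12)) = t(9) = 18.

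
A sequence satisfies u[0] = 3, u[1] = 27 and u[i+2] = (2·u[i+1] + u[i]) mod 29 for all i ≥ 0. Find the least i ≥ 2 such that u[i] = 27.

Listing terms: u[0] = 3; u[1] = 27; u[2] = 28; u[3] = 25; u[4] = 20; u[5] = 7; u[6] = 5; u[7] = 17; u[8] = 10; u[9] = 8; u[10] = 26; u[11] = 2; u[12] = 1; u[13] = 4; u[14] = 9; u[15] = 22; u[16] = 24; u[17] = 12; u[18] = 19; u[19] = 21; u[20] = 3; u[21] = 27.
Since (u[20], u[21]) = (u[0], u[1]) = (3, 27) (two consecutive terms determine the rest), the sequence is periodic with period 20.
The value 27 next appears (with i ≥ 2) at u[21].

21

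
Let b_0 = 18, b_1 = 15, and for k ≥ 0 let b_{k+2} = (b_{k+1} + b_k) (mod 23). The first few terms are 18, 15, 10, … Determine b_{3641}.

1

b_0 = 18, b_1 = 15, b_2 = 10, b_3 = 2, b_4 = 12, b_5 = 14, b_6 = 3, b_7 = 17, b_8 = 20, b_9 = 14, b_{10} = 11, b_{11} = 2, b_{12} = 13, b_{13} = 15, b_{14} = 5, b_{15} = 20, b_{16} = 2, b_{17} = 22, b_{18} = 1, b_{19} = 0, b_{20} = 1, b_{21} = 1, b_{22} = 2, b_{23} = 3, b_{24} = 5, b_{25} = 8, b_{26} = 13, b_{27} = 21, b_{28} = 11, b_{29} = 9, b_{30} = 20, b_{31} = 6, b_{32} = 3, b_{33} = 9, b_{34} = 12, b_{35} = 21, b_{36} = 10, b_{37} = 8, b_{38} = 18, b_{39} = 3, b_{40} = 21, b_{41} = 1, b_{42} = 22, b_{43} = 0, b_{44} = 22, b_{45} = 22, b_{46} = 21, b_{47} = 20, b_{48} = 18, b_{49} = 15.
The sequence repeats with period 48.
So b_{3641} = b_{0 + ((3641-0) mod 48)} = b_{41} = 1.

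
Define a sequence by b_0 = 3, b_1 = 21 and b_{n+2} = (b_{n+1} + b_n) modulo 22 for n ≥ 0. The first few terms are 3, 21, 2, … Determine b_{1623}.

We have b_0 = 3, b_1 = 21, b_2 = 2, b_3 = 1, b_4 = 3, b_5 = 4, b_6 = 7, b_7 = 11, b_8 = 18, b_9 = 7, b_{10} = 3, b_{11} = 10, b_{12} = 13, b_{13} = 1, b_{14} = 14, b_{15} = 15, b_{16} = 7, b_{17} = 0, b_{18} = 7, b_{19} = 7, b_{20} = 14, b_{21} = 21, b_{22} = 13, b_{23} = 12, b_{24} = 3, b_{25} = 15, b_{26} = 18, b_{27} = 11, b_{28} = 7, b_{29} = 18, b_{30} = 3, b_{31} = 21.
The sequence repeats with period 30.
(1623 - 0) mod 30 = 3, so b_{1623} = b_3 = 1.

1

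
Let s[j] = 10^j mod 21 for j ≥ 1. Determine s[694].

4

Listing terms: s[1] = 10,  s[2] = 16,  s[3] = 13,  s[4] = 4,  s[5] = 19,  s[6] = 1,  s[7] = 10.
The sequence repeats with period 6.
(694 - 1) mod 6 = 3, so s[694] = s[4] = 4.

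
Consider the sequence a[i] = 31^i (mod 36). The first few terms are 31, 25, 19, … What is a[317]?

7

a[1] = 31, a[2] = 25, a[3] = 19, a[4] = 13, a[5] = 7, a[6] = 1, a[7] = 31.
The sequence repeats with period 6.
So a[317] = a[1 + ((317-1) mod 6)] = a[5] = 7.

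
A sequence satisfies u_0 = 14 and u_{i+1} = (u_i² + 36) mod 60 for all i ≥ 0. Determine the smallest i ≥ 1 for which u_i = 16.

We have u_0 = 14,  u_1 = 52,  u_2 = 40,  u_3 = 16,  u_4 = 52.
Since u_4 = u_1 = 52, the sequence is eventually periodic: after a pre-period of length 1 it cycles with period 3.
The value 16 first appears (with i ≥ 1) at u_3.

3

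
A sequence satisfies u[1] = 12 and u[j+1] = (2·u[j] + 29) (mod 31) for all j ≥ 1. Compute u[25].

u[1] = 12; u[2] = 22; u[3] = 11; u[4] = 20; u[5] = 7; u[6] = 12.
The sequence repeats with period 5.
So u[25] = u[1 + ((25-1) mod 5)] = u[5] = 7.

7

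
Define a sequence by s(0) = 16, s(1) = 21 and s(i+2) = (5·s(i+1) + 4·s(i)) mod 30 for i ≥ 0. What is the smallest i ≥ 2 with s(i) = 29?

We have s(0) = 16; s(1) = 21; s(2) = 19; s(3) = 29; s(4) = 11; s(5) = 21; s(6) = 29; s(7) = 19; s(8) = 1; s(9) = 21; s(10) = 19.
Since (s(9), s(10)) = (s(1), s(2)) = (21, 19) (two consecutive terms determine the rest), the sequence is eventually periodic: after a pre-period of length 1 it cycles with period 8.
The value 29 first appears (with i ≥ 2) at s(3).

3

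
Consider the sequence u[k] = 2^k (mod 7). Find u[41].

Listing terms: u[0] = 1,  u[1] = 2,  u[2] = 4,  u[3] = 1.
Since u[3] = u[0] = 1, the sequence is periodic with period 3.
(41 - 0) mod 3 = 2, so u[41] = u[2] = 4.

4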